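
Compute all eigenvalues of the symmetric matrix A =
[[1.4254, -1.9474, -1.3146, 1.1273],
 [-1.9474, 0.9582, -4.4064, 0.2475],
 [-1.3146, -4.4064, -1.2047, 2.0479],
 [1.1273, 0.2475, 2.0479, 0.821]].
sigma(A) ≈ {-6, 1, 2, 5}

A is real symmetric, so its spectrum consists of real eigenvalues. Expanding the characteristic polynomial of the displayed matrix gives
  det(λ I - A) = p(λ) = λ^4 + (-2)λ^3 + (-31)λ^2 + (92)λ + (-59.997).
Solving p(λ) = 0 yields eigenvalues ≈ -6, 1, 2, 5. (A is shown rounded to 4 decimals, so these recover the underlying integer eigenvalues to within that precision.)
Verification: the trace of A = 2 equals the sum of eigenvalues 2, and det(A) ≈ -59.9970 matches the eigenvalue product -60.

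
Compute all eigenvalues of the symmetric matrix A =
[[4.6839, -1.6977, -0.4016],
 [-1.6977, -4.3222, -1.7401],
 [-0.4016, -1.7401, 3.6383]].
sigma(A) ≈ {-5, 4, 5}

A is real symmetric, so its spectrum consists of real eigenvalues. Expanding the characteristic polynomial of the displayed matrix gives
  det(λ I - A) = p(λ) = λ^3 + (-4)λ^2 + (-25)λ + (100.001).
Solving p(λ) = 0 yields eigenvalues ≈ -5, 4, 5. (A is shown rounded to 4 decimals, so these recover the underlying integer eigenvalues to within that precision.)
Verification: the trace of A = 4 equals the sum of eigenvalues 4, and det(A) ≈ -100.0010 matches the eigenvalue product -100.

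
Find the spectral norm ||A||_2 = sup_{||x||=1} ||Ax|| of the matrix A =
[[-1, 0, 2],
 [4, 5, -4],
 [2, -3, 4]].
||A||_2 ≈ 8.5196 (= sqrt(largest eigenvalue of A^T A))

||A||_2 = sigma_max(A) = sqrt(lambda_max(A^T A)). Form the symmetric matrix M = A^T A =
[[21, 14, -10],
 [14, 34, -32],
 [-10, -32, 36]].
Its characteristic polynomial (trace, sum of principal 2x2 minors, determinant of M give the coefficients) is
  p(λ) = det(λ I - M) = λ^3 - 91λ^2 + 1374λ - 2704.
No integer candidate from the rational root theorem (±divisors of 2704) is a root, so the roots are irrational. The cubic discriminant is Δ = 2995351940 > 0, so there are three distinct real roots. p(2) = -312 and p(3) = 626 have opposite signs, so a root lies in (2, 3); Newton's method refines it to λ ≈ 2.3134. p(16) = 80 and p(17) = -732 have opposite signs, so a root lies in (16, 17); Newton's method refines it to λ ≈ 16.1033. p(72) = -2272 and p(73) = 1676 have opposite signs, so a root lies in (72, 73); Newton's method refines it to λ ≈ 72.5833. Check (Vieta): the three roots sum to 91, matching tr M = 91.
So the eigenvalues of A^T A are ≈ 2.3134, 16.1033, 72.5833 (all ≥ 0, as they must be for A^T A). The largest is λ_max ≈ 72.5833, hence ||A||_2 = sqrt(λ_max) ≈ 8.5196.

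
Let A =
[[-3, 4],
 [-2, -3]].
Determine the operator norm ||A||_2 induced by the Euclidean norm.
||A||_2 = sqrt((38 + sqrt(288))/2) ≈ 5.2426 (= sqrt(largest eigenvalue of A^T A))

||A||_2 = sigma_max(A) = sqrt(lambda_max(A^T A)). Form the symmetric matrix M = A^T A =
[[13, -6],
 [-6, 25]].
Its characteristic polynomial (trace, determinant of M give the coefficients) is
  p(λ) = det(λ I - M) = λ^2 - 38λ + 289.
For λ^2 - 38λ + 289 the discriminant is 288. It is nonnegative but not a perfect square, so the roots are real and irrational: λ = (38 ± sqrt(288))/2 ≈ 27.4853, 10.5147.
So the eigenvalues of A^T A are ≈ 10.5147, 27.4853 (all ≥ 0, as they must be for A^T A). The largest is λ_max = (38 + sqrt(288))/2 ≈ 27.4853, hence ||A||_2 = sqrt(λ_max) = sqrt((38 + sqrt(288))/2) ≈ 5.2426.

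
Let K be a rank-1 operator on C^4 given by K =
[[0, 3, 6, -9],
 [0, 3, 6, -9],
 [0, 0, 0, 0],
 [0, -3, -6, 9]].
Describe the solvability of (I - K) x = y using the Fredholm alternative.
(I - K) is invertible (det(I - K) = -11 ≠ 0), so for every y in C^4 the equation (I - K) x = y has a unique solution.

K has rank 1, so it is an outer product K = u v^T: every row of K is a multiple of one row vector. Reading off the entries, u = (-3, -3, 0, 3) and v = (0, -1, -2, 3) (row i of K equals u_i·v^T). A rank-one matrix u v^T satisfies K u = u (v·u) and kills the (3)-dimensional subspace v^⊥, so its characteristic polynomial is lambda^3 (lambda - v·u) with v·u = tr K = 12. Hence the eigenvalues of I - K are 1 (multiplicity 3) and 1 - (12) = -11, so det(I - K) = -11. (Direct check: I - K =
[[1, -3, -6, 9],
 [0, -2, -6, 9],
 [0, 0, 1, 0],
 [0, 3, 6, -8]]
has determinant -11.) The finite-dimensional Fredholm alternative says: either (I - K) is invertible, or ker(I - K) ≠ {0} and then range(I - K) = ker((I - K)^*)^⊥, with dim ker(I - K) = dim ker((I - K)^*). Since det(I - K) ≠ 0, 1 is not an eigenvalue of K and ker(I - K) = {0}, so we are in the first case: for every y there is a unique x = (I - K)^(-1) y. Explicitly, by the Sherman–Morrison formula, (I - u v^T)^(-1) = I + u v^T/(1 - v·u), i.e. (I - K)^(-1) = I + K/(-11).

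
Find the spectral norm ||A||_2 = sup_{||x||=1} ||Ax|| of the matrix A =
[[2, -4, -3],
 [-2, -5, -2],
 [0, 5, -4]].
||A||_2 ≈ 8.1345 (= sqrt(largest eigenvalue of A^T A))

||A||_2 = sigma_max(A) = sqrt(lambda_max(A^T A)). Form the symmetric matrix M = A^T A =
[[8, 2, -2],
 [2, 66, 2],
 [-2, 2, 29]].
Its characteristic polynomial (trace, sum of principal 2x2 minors, determinant of M give the coefficients) is
  p(λ) = det(λ I - M) = λ^3 - 103λ^2 + 2662λ - 14884.
No integer candidate from the rational root theorem (±divisors of 14884) is a root, so the roots are irrational. The cubic discriminant is Δ = 2143358132 > 0, so there are three distinct real roots. p(7) = -954 and p(8) = 332 have opposite signs, so a root lies in (7, 8); Newton's method refines it to λ ≈ 7.7295. p(29) = 80 and p(30) = -724 have opposite signs, so a root lies in (29, 30); Newton's method refines it to λ ≈ 29.1012. p(66) = -364 and p(67) = 1866 have opposite signs, so a root lies in (66, 67); Newton's method refines it to λ ≈ 66.1693. Check (Vieta): the three roots sum to 103, matching tr M = 103.
So the eigenvalues of A^T A are ≈ 7.7295, 29.1012, 66.1693 (all ≥ 0, as they must be for A^T A). The largest is λ_max ≈ 66.1693, hence ||A||_2 = sqrt(λ_max) ≈ 8.1345.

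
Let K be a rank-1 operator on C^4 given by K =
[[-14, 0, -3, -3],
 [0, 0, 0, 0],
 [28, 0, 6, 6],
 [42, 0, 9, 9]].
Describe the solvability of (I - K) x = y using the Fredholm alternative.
(I - K) is singular (det(I - K) = 0, i.e. 1 ∈ sigma(K)). (I - K) x = y is solvable iff y ⊥ ker((I - K)^*) = span{(-14, 0, -3, -3)}, i.e. iff -14y_1 - 3y_3 - 3y_4 = 0. When solvable, the solutions are x = y + c·(1, 0, -2, -3), c arbitrary (ker(I - K) = span{(1, 0, -2, -3)}, dimension 1).

K has rank 1, so it is an outer product K = u v^T: every row of K is a multiple of one row vector. Reading off the entries, u = (1, 0, -2, -3) and v = (-14, 0, -3, -3) (row i of K equals u_i·v^T). A rank-one matrix u v^T satisfies K u = u (v·u) and kills the (3)-dimensional subspace v^⊥, so its characteristic polynomial is lambda^3 (lambda - v·u) with v·u = tr K = 1. Hence the eigenvalues of I - K are 1 (multiplicity 3) and 1 - (1) = 0, so det(I - K) = 0. (Direct check: I - K =
[[15, 0, 3, 3],
 [0, 1, 0, 0],
 [-28, 0, -5, -6],
 [-42, 0, -9, -8]]
has determinant 0.) So 1 is an eigenvalue of K and (I - K) is not invertible. The finite-dimensional Fredholm alternative says: either (I - K) is invertible, or ker(I - K) ≠ {0} and then range(I - K) = ker((I - K)^*)^⊥, with dim ker(I - K) = dim ker((I - K)^*). We are in the second case, so we need both kernels. Kernel of I - K: (I - K) u = u - u (v·u) = u - u = 0, so ker(I - K) = span{u} = span{(1, 0, -2, -3)} (it is exactly 1-dimensional because rank(I - K) = 3). Kernel of the adjoint: K is real, so (I - K)^* = I - K^T = I - v u^T, and (I - v u^T) v = v - v (u·v) = 0; hence ker((I - K)^*) = span{v} = span{(-14, 0, -3, -3)}. Therefore (I - K) x = y is solvable iff <y, v> = 0, i.e. iff -14y_1 - 3y_3 - 3y_4 = 0. When this holds, K y = u (v·y) = 0, so (I - K) y = y and x = y is a particular solution; the full solution set is the line x = y + c·u = y + c·(1, 0, -2, -3), c ∈ C.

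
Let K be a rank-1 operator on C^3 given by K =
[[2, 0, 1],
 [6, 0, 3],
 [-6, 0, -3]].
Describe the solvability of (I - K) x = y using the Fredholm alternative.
(I - K) is invertible (det(I - K) = 2 ≠ 0), so for every y in C^3 the equation (I - K) x = y has a unique solution.

K has rank 1, so it is an outer product K = u v^T: every row of K is a multiple of one row vector. Reading off the entries, u = (-1, -3, 3) and v = (-2, 0, -1) (row i of K equals u_i·v^T). A rank-one matrix u v^T satisfies K u = u (v·u) and kills the (2)-dimensional subspace v^⊥, so its characteristic polynomial is lambda^2 (lambda - v·u) with v·u = tr K = -1. Hence the eigenvalues of I - K are 1 (multiplicity 2) and 1 - (-1) = 2, so det(I - K) = 2. (Direct check: I - K =
[[-1, 0, -1],
 [-6, 1, -3],
 [6, 0, 4]]
has determinant 2.) The finite-dimensional Fredholm alternative says: either (I - K) is invertible, or ker(I - K) ≠ {0} and then range(I - K) = ker((I - K)^*)^⊥, with dim ker(I - K) = dim ker((I - K)^*). Since det(I - K) ≠ 0, 1 is not an eigenvalue of K and ker(I - K) = {0}, so we are in the first case: for every y there is a unique x = (I - K)^(-1) y. Explicitly, by the Sherman–Morrison formula, (I - u v^T)^(-1) = I + u v^T/(1 - v·u), i.e. (I - K)^(-1) = I + K/(2).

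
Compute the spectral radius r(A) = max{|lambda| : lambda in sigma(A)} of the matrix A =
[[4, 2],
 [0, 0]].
r(A) = 4

The eigenvalues of A are the roots of its characteristic polynomial. With M = A (coefficients from the trace and determinant):
  p(λ) = det(λ I - M) = λ^2 - 4λ.
For λ^2 - 4λ the discriminant is 16. It is a perfect square (4^2), so the roots are rational: λ = (4 ± 4)/2 = 4, 0.
Thus the eigenvalues (to 4 decimals) are 4 (modulus 4); 0 (modulus 0). The spectral radius is the largest modulus: r(A) = 4. (Cross-check: r(A) ≤ ||A||_2 ≈ 4.4721; equality holds whenever A is normal, though it can also hold for some non-normal A.)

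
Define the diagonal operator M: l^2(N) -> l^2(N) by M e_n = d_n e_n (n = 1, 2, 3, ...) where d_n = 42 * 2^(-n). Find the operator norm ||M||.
||M|| = 21 (attained at n = 1)

For M diagonal, ||M|| = sup_n |d_n|. The sequence d_n = 42 * 2^(-n) is positive and strictly decreasing (ratio 2^(-1) < 1), so the supremum is d_1 = 42/2 = 21. Hence ||M|| = 21.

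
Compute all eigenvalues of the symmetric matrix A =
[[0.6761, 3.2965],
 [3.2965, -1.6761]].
sigma(A) ≈ {-4, 3}

A is real symmetric, so its spectrum consists of real eigenvalues. Expanding the characteristic polynomial of the displayed matrix gives
  det(λ I - A) = p(λ) = λ^2 + (1)λ + (-12).
Solving p(λ) = 0 yields eigenvalues ≈ -4, 3. (A is shown rounded to 4 decimals, so these recover the underlying integer eigenvalues to within that precision.)
Verification: the trace of A = -1 equals the sum of eigenvalues -1, and det(A) ≈ -12.0001 matches the eigenvalue product -12.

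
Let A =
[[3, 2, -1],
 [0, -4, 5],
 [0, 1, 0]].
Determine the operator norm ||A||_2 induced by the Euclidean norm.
||A||_2 ≈ 6.832 (= sqrt(largest eigenvalue of A^T A))

||A||_2 = sigma_max(A) = sqrt(lambda_max(A^T A)). Form the symmetric matrix M = A^T A =
[[9, 6, -3],
 [6, 21, -22],
 [-3, -22, 26]].
Its characteristic polynomial (trace, sum of principal 2x2 minors, determinant of M give the coefficients) is
  p(λ) = det(λ I - M) = λ^3 - 56λ^2 + 440λ - 225.
No integer candidate from the rational root theorem (±divisors of 225) is a root, so the roots are irrational. The cubic discriminant is Δ = 206764325 > 0, so there are three distinct real roots. p(0) = -225 and p(1) = 160 have opposite signs, so a root lies in (0, 1); Newton's method refines it to λ ≈ 0.5494. p(8) = 223 and p(9) = -72 have opposite signs, so a root lies in (8, 9); Newton's method refines it to λ ≈ 8.7739. p(46) = -1145 and p(47) = 574 have opposite signs, so a root lies in (46, 47); Newton's method refines it to λ ≈ 46.6767. Check (Vieta): the three roots sum to 56, matching tr M = 56.
So the eigenvalues of A^T A are ≈ 0.5494, 8.7739, 46.6767 (all ≥ 0, as they must be for A^T A). The largest is λ_max ≈ 46.6767, hence ||A||_2 = sqrt(λ_max) ≈ 6.832.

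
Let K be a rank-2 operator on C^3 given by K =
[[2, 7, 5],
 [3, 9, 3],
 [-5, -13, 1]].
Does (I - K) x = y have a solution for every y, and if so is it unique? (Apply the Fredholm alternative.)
(I - K) is invertible (det(I - K) = 61 ≠ 0), so for every y in C^3 the equation (I - K) x = y has a unique solution.

K has rank 2 and factors as K = U V^T = u1 v1^T + u2 v2^T with u1 = (1, 0, 2), v1 = (-1, -2, 2), u2 = (3, 3, -3), v2 = (1, 3, 1) (multiplying out reproduces the displayed K). The nonzero eigenvalues of U V^T coincide with those of the 2 x 2 matrix G = V^T U = [[v1·u1, v1·u2], [v2·u1, v2·u2]] = [[3, -15], [3, 9]], and by the Sylvester determinant identity det(I_3 - U V^T) = det(I_2 - V^T U) = det([[-2, 15], [-3, -8]]) = (-2)(-8) - (15)(-3) = 61. (Direct check: I - K =
[[-1, -7, -5],
 [-3, -8, -3],
 [5, 13, 0]]
has determinant 61.) The finite-dimensional Fredholm alternative says: either (I - K) is invertible, or ker(I - K) ≠ {0} and then range(I - K) = ker((I - K)^*)^⊥, with dim ker(I - K) = dim ker((I - K)^*). Since det(I - K) ≠ 0, 1 is not an eigenvalue of K and ker(I - K) = {0}, so we are in the first case: for every y there is a unique x = (I - K)^(-1) y. (Explicitly, by the Woodbury identity, (I - U V^T)^(-1) = I + U (I_2 - G)^(-1) V^T.)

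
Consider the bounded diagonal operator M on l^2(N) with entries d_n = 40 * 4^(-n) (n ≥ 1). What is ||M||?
||M|| = 10 (attained at n = 1)

For M diagonal, ||M|| = sup_n |d_n|. The sequence d_n = 40 * 4^(-n) is positive and strictly decreasing (ratio 4^(-1) < 1), so the supremum is d_1 = 40/4 = 10. Hence ||M|| = 10.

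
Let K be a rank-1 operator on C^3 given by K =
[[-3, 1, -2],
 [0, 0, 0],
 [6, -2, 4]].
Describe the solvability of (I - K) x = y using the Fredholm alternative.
(I - K) is singular (det(I - K) = 0, i.e. 1 ∈ sigma(K)). (I - K) x = y is solvable iff y ⊥ ker((I - K)^*) = span{(-3, 1, -2)}, i.e. iff -3y_1 + y_2 - 2y_3 = 0. When solvable, the solutions are x = y + c·(1, 0, -2), c arbitrary (ker(I - K) = span{(1, 0, -2)}, dimension 1).

K has rank 1, so it is an outer product K = u v^T: every row of K is a multiple of one row vector. Reading off the entries, u = (1, 0, -2) and v = (-3, 1, -2) (row i of K equals u_i·v^T). A rank-one matrix u v^T satisfies K u = u (v·u) and kills the (2)-dimensional subspace v^⊥, so its characteristic polynomial is lambda^2 (lambda - v·u) with v·u = tr K = 1. Hence the eigenvalues of I - K are 1 (multiplicity 2) and 1 - (1) = 0, so det(I - K) = 0. (Direct check: I - K =
[[4, -1, 2],
 [0, 1, 0],
 [-6, 2, -3]]
has determinant 0.) So 1 is an eigenvalue of K and (I - K) is not invertible. The finite-dimensional Fredholm alternative says: either (I - K) is invertible, or ker(I - K) ≠ {0} and then range(I - K) = ker((I - K)^*)^⊥, with dim ker(I - K) = dim ker((I - K)^*). We are in the second case, so we need both kernels. Kernel of I - K: (I - K) u = u - u (v·u) = u - u = 0, so ker(I - K) = span{u} = span{(1, 0, -2)} (it is exactly 1-dimensional because rank(I - K) = 2). Kernel of the adjoint: K is real, so (I - K)^* = I - K^T = I - v u^T, and (I - v u^T) v = v - v (u·v) = 0; hence ker((I - K)^*) = span{v} = span{(-3, 1, -2)}. Therefore (I - K) x = y is solvable iff <y, v> = 0, i.e. iff -3y_1 + y_2 - 2y_3 = 0. When this holds, K y = u (v·y) = 0, so (I - K) y = y and x = y is a particular solution; the full solution set is the line x = y + c·u = y + c·(1, 0, -2), c ∈ C.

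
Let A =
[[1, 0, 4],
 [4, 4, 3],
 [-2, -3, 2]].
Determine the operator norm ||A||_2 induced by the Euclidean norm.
||A||_2 ≈ 7.2135 (= sqrt(largest eigenvalue of A^T A))

||A||_2 = sigma_max(A) = sqrt(lambda_max(A^T A)). Form the symmetric matrix M = A^T A =
[[21, 22, 12],
 [22, 25, 6],
 [12, 6, 29]].
Its characteristic polynomial (trace, sum of principal 2x2 minors, determinant of M give the coefficients) is
  p(λ) = det(λ I - M) = λ^3 - 75λ^2 + 1195λ - 1.
No integer candidate from the rational root theorem (±divisors of 1) is a root, so the roots are irrational. The cubic discriminant is Δ = 1206606848 > 0, so there are three distinct real roots. p(0) = -1 and p(1) = 1120 have opposite signs, so a root lies in (0, 1); Newton's method refines it to λ ≈ 0.0008. p(22) = 637 and p(23) = -24 have opposite signs, so a root lies in (22, 23); Newton's method refines it to λ ≈ 22.9641. p(52) = -53 and p(53) = 1536 have opposite signs, so a root lies in (52, 53); Newton's method refines it to λ ≈ 52.0351. Check (Vieta): the three roots sum to 75, matching tr M = 75.
So the eigenvalues of A^T A are ≈ 0.0008, 22.9641, 52.0351 (all ≥ 0, as they must be for A^T A). The largest is λ_max ≈ 52.0351, hence ||A||_2 = sqrt(λ_max) ≈ 7.2135.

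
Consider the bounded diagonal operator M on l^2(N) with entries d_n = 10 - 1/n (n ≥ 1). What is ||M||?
||M|| = 10

For a diagonal operator on l^2 with entries d_n, ||M|| = sup_n |d_n|. Here d_1 = 9, d_2 = 19/2, ..., and d_n = 10 - 1/n increases monotonically toward 10. All terms lie in [9, 10), so |d_n| = d_n and the supremum is the limit 10, which is not attained by any individual d_n. Hence ||M|| = 10.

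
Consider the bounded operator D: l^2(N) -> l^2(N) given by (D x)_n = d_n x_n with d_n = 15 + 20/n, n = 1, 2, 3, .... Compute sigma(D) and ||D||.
sigma(D) = {15 + 20/n : n ≥ 1} ∪ {15}; ||D|| = 35

A bounded diagonal operator on l^2 with diagonal entries d_n has spectrum equal to the closure of {d_n : n ≥ 1}: every d_n is an eigenvalue (with eigenvector e_n), so {d_n} ⊂ sigma(D); the spectrum is closed, so its closure is too; and for lambda not in the closure, (D - lambda I) has bounded inverse (the diagonal entries 1/(d_n - lambda) are bounded). For our sequence d_n = 15 + 20/n, n = 1, 2, 3, ...:
  - {d_n} = {15 + 20/n : n ≥ 1}; the only limit point is 15
  - closure = {15 + 20/n : n ≥ 1} ∪ {15}
For the norm: a diagonal operator has ||D|| = sup_n |d_n|. Here d_n = 15 + 20/n is positive and decreasing, so sup_n |d_n| = d_1 = 15 + 20 = 35. So ||D|| = 35.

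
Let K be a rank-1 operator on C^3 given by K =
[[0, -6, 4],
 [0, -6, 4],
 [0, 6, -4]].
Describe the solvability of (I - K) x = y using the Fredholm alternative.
(I - K) is invertible (det(I - K) = 11 ≠ 0), so for every y in C^3 the equation (I - K) x = y has a unique solution.

K has rank 1, so it is an outer product K = u v^T: every row of K is a multiple of one row vector. Reading off the entries, u = (2, 2, -2) and v = (0, -3, 2) (row i of K equals u_i·v^T). A rank-one matrix u v^T satisfies K u = u (v·u) and kills the (2)-dimensional subspace v^⊥, so its characteristic polynomial is lambda^2 (lambda - v·u) with v·u = tr K = -10. Hence the eigenvalues of I - K are 1 (multiplicity 2) and 1 - (-10) = 11, so det(I - K) = 11. (Direct check: I - K =
[[1, 6, -4],
 [0, 7, -4],
 [0, -6, 5]]
has determinant 11.) The finite-dimensional Fredholm alternative says: either (I - K) is invertible, or ker(I - K) ≠ {0} and then range(I - K) = ker((I - K)^*)^⊥, with dim ker(I - K) = dim ker((I - K)^*). Since det(I - K) ≠ 0, 1 is not an eigenvalue of K and ker(I - K) = {0}, so we are in the first case: for every y there is a unique x = (I - K)^(-1) y. Explicitly, by the Sherman–Morrison formula, (I - u v^T)^(-1) = I + u v^T/(1 - v·u), i.e. (I - K)^(-1) = I + K/(11).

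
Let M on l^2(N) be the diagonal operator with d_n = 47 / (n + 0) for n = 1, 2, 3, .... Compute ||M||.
||M|| = 47 (attained at n = 1)

For M diagonal, ||M|| = sup_n |d_n| = sup_n 47/(n + 0). This is positive and strictly decreasing in n, so the supremum is attained at n = 1: d_1 = 47/(1 + 0) = 47. Hence ||M|| = 47.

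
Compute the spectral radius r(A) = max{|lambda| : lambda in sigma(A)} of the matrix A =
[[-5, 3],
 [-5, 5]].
r(A) = sqrt(40)/2 ≈ 3.1623

The eigenvalues of A are the roots of its characteristic polynomial. With M = A (coefficients from the trace and determinant):
  p(λ) = det(λ I - M) = λ^2 - 10.
For λ^2 - 10 the discriminant is 40. It is nonnegative but not a perfect square, so the roots are real and irrational: λ = ± sqrt(40)/2 ≈ 3.1623, -3.1623.
Thus the eigenvalues (to 4 decimals) are 3.1623 (modulus 3.1623); -3.1623 (modulus 3.1623). The spectral radius is the largest modulus: r(A) = sqrt(40)/2 ≈ 3.1623. (Cross-check: r(A) ≤ ||A||_2 ≈ 9.099; equality holds whenever A is normal, though it can also hold for some non-normal A.)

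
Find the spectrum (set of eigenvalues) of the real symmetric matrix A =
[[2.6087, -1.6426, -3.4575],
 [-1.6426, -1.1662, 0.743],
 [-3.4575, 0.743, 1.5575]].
sigma(A) ≈ {-2, -1, 6}

A is real symmetric, so its spectrum consists of real eigenvalues. Expanding the characteristic polynomial of the displayed matrix gives
  det(λ I - A) = p(λ) = λ^3 + (-3)λ^2 + (-16)λ + (-12).
Solving p(λ) = 0 yields eigenvalues ≈ -2, -1, 6. (A is shown rounded to 4 decimals, so these recover the underlying integer eigenvalues to within that precision.)
Verification: the trace of A = 3 equals the sum of eigenvalues 3, and det(A) ≈ 11.9997 matches the eigenvalue product 12.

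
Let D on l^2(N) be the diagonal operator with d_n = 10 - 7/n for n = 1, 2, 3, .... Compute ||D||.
||D|| = 10

For a diagonal operator on l^2 with entries d_n, ||D|| = sup_n |d_n|. Here d_1 = 3, d_2 = 13/2, ..., and d_n = 10 - 7/n increases monotonically toward 10. All terms lie in [3, 10), so |d_n| = d_n and the supremum is the limit 10, which is not attained by any individual d_n. Hence ||D|| = 10.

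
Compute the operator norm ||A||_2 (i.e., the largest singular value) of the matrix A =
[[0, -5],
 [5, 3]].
||A||_2 = sqrt((59 + sqrt(981))/2) ≈ 6.7202 (= sqrt(largest eigenvalue of A^T A))

||A||_2 = sigma_max(A) = sqrt(lambda_max(A^T A)). Form the symmetric matrix M = A^T A =
[[25, 15],
 [15, 34]].
Its characteristic polynomial (trace, determinant of M give the coefficients) is
  p(λ) = det(λ I - M) = λ^2 - 59λ + 625.
For λ^2 - 59λ + 625 the discriminant is 981. It is nonnegative but not a perfect square, so the roots are real and irrational: λ = (59 ± sqrt(981))/2 ≈ 45.1605, 13.8395.
So the eigenvalues of A^T A are ≈ 13.8395, 45.1605 (all ≥ 0, as they must be for A^T A). The largest is λ_max = (59 + sqrt(981))/2 ≈ 45.1605, hence ||A||_2 = sqrt(λ_max) = sqrt((59 + sqrt(981))/2) ≈ 6.7202.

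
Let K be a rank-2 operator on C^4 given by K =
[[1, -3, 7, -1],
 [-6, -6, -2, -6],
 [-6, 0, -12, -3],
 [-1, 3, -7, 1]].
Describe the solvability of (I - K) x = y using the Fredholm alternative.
(I - K) is invertible (det(I - K) = 74 ≠ 0), so for every y in C^4 the equation (I - K) x = y has a unique solution.

K has rank 2 and factors as K = U V^T = u1 v1^T + u2 v2^T with u1 = (2, 0, -3, -2), v1 = (-1, -3, 3, -2), u2 = (1, -2, -3, -1), v2 = (3, 3, 1, 3) (multiplying out reproduces the displayed K). The nonzero eigenvalues of U V^T coincide with those of the 2 x 2 matrix G = V^T U = [[v1·u1, v1·u2], [v2·u1, v2·u2]] = [[-7, -2], [-3, -9]], and by the Sylvester determinant identity det(I_4 - U V^T) = det(I_2 - V^T U) = det([[8, 2], [3, 10]]) = (8)(10) - (2)(3) = 74. (Direct check: I - K =
[[0, 3, -7, 1],
 [6, 7, 2, 6],
 [6, 0, 13, 3],
 [1, -3, 7, 0]]
has determinant 74.) The finite-dimensional Fredholm alternative says: either (I - K) is invertible, or ker(I - K) ≠ {0} and then range(I - K) = ker((I - K)^*)^⊥, with dim ker(I - K) = dim ker((I - K)^*). Since det(I - K) ≠ 0, 1 is not an eigenvalue of K and ker(I - K) = {0}, so we are in the first case: for every y there is a unique x = (I - K)^(-1) y. (Explicitly, by the Woodbury identity, (I - U V^T)^(-1) = I + U (I_2 - G)^(-1) V^T.)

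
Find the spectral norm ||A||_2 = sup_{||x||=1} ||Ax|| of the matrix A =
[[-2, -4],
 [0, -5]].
||A||_2 = sqrt((45 + sqrt(1625))/2) ≈ 6.5311 (= sqrt(largest eigenvalue of A^T A))

||A||_2 = sigma_max(A) = sqrt(lambda_max(A^T A)). Form the symmetric matrix M = A^T A =
[[4, 8],
 [8, 41]].
Its characteristic polynomial (trace, determinant of M give the coefficients) is
  p(λ) = det(λ I - M) = λ^2 - 45λ + 100.
For λ^2 - 45λ + 100 the discriminant is 1625. It is nonnegative but not a perfect square, so the roots are real and irrational: λ = (45 ± sqrt(1625))/2 ≈ 42.6556, 2.3444.
So the eigenvalues of A^T A are ≈ 2.3444, 42.6556 (all ≥ 0, as they must be for A^T A). The largest is λ_max = (45 + sqrt(1625))/2 ≈ 42.6556, hence ||A||_2 = sqrt(λ_max) = sqrt((45 + sqrt(1625))/2) ≈ 6.5311.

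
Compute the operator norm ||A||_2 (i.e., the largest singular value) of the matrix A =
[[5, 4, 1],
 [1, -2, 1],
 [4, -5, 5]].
||A||_2 ≈ 8.4919 (= sqrt(largest eigenvalue of A^T A))

||A||_2 = sigma_max(A) = sqrt(lambda_max(A^T A)). Form the symmetric matrix M = A^T A =
[[42, -2, 26],
 [-2, 45, -23],
 [26, -23, 27]].
Its characteristic polynomial (trace, sum of principal 2x2 minors, determinant of M give the coefficients) is
  p(λ) = det(λ I - M) = λ^3 - 114λ^2 + 3030λ - 676.
No integer candidate from the rational root theorem (±divisors of 676) is a root, so the roots are irrational. The cubic discriminant is Δ = 8227105632 > 0, so there are three distinct real roots. p(0) = -676 and p(1) = 2241 have opposite signs, so a root lies in (0, 1); Newton's method refines it to λ ≈ 0.225. p(41) = 841 and p(42) = -424 have opposite signs, so a root lies in (41, 42); Newton's method refines it to λ ≈ 41.6629. p(72) = -244 and p(73) = 2025 have opposite signs, so a root lies in (72, 73); Newton's method refines it to λ ≈ 72.1121. Check (Vieta): the three roots sum to 114, matching tr M = 114.
So the eigenvalues of A^T A are ≈ 0.225, 41.6629, 72.1121 (all ≥ 0, as they must be for A^T A). The largest is λ_max ≈ 72.1121, hence ||A||_2 = sqrt(λ_max) ≈ 8.4919.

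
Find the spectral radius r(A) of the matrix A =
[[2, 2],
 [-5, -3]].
r(A) = 2

The eigenvalues of A are the roots of its characteristic polynomial. With M = A (coefficients from the trace and determinant):
  p(λ) = det(λ I - M) = λ^2 + λ + 4.
For λ^2 + λ + 4 the discriminant is -15. It is negative, so the roots are the complex-conjugate pair λ = -1/2 ± (sqrt(15)/2) i ≈ -0.5 ± 1.9365i. For a conjugate pair the product of the roots equals the constant term, so |λ|^2 = 4 and |λ| = sqrt(4) = 2.
Thus the eigenvalues (to 4 decimals) are -0.5 ± 1.9365i (modulus 2). The spectral radius is the largest modulus: r(A) = 2. (Cross-check: r(A) ≤ ||A||_2 ≈ 6.451; equality holds whenever A is normal, though it can also hold for some non-normal A.)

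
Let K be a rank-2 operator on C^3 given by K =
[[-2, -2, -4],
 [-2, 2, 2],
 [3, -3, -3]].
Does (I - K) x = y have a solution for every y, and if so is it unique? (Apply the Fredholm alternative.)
(I - K) is invertible (det(I - K) = 14 ≠ 0), so for every y in C^3 the equation (I - K) x = y has a unique solution.

K has rank 2 and factors as K = U V^T = u1 v1^T + u2 v2^T with u1 = (2, 2, -3), v1 = (-1, 1, 1), u2 = (2, 0, 0), v2 = (0, -2, -3) (multiplying out reproduces the displayed K). The nonzero eigenvalues of U V^T coincide with those of the 2 x 2 matrix G = V^T U = [[v1·u1, v1·u2], [v2·u1, v2·u2]] = [[-3, -2], [5, 0]], and by the Sylvester determinant identity det(I_3 - U V^T) = det(I_2 - V^T U) = det([[4, 2], [-5, 1]]) = (4)(1) - (2)(-5) = 14. (Direct check: I - K =
[[3, 2, 4],
 [2, -1, -2],
 [-3, 3, 4]]
has determinant 14.) The finite-dimensional Fredholm alternative says: either (I - K) is invertible, or ker(I - K) ≠ {0} and then range(I - K) = ker((I - K)^*)^⊥, with dim ker(I - K) = dim ker((I - K)^*). Since det(I - K) ≠ 0, 1 is not an eigenvalue of K and ker(I - K) = {0}, so we are in the first case: for every y there is a unique x = (I - K)^(-1) y. (Explicitly, by the Woodbury identity, (I - U V^T)^(-1) = I + U (I_2 - G)^(-1) V^T.)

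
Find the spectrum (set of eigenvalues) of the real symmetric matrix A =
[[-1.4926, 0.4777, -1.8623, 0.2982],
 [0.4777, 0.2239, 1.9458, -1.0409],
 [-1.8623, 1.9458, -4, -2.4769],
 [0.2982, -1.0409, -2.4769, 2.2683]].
sigma(A) ≈ {-6, -1, 0, 4}

A is real symmetric, so its spectrum consists of real eigenvalues. Expanding the characteristic polynomial of the displayed matrix gives
  det(λ I - A) = p(λ) = λ^4 + (3)λ^3 + (-22)λ^2 + (-23.9987)λ + (0).
Solving p(λ) = 0 yields eigenvalues ≈ -6, -1, 0, 4. (A is shown rounded to 4 decimals, so these recover the underlying integer eigenvalues to within that precision.)
Verification: the trace of A = -3 equals the sum of eigenvalues -3, and det(A) ≈ -0.0004 matches the eigenvalue product 0.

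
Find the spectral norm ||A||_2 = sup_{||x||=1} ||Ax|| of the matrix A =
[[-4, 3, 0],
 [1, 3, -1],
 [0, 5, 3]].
||A||_2 ≈ 7.0242 (= sqrt(largest eigenvalue of A^T A))

||A||_2 = sigma_max(A) = sqrt(lambda_max(A^T A)). Form the symmetric matrix M = A^T A =
[[17, -9, -1],
 [-9, 43, 12],
 [-1, 12, 10]].
Its characteristic polynomial (trace, sum of principal 2x2 minors, determinant of M give the coefficients) is
  p(λ) = det(λ I - M) = λ^3 - 70λ^2 + 1105λ - 4225.
No integer candidate from the rational root theorem (±divisors of 4225) is a root, so the roots are irrational. The cubic discriminant is Δ = 189892625 > 0, so there are three distinct real roots. p(5) = -325 and p(6) = 101 have opposite signs, so a root lies in (5, 6); Newton's method refines it to λ ≈ 5.7388. p(14) = 269 and p(15) = -25 have opposite signs, so a root lies in (14, 15); Newton's method refines it to λ ≈ 14.9214. p(49) = -501 and p(50) = 1025 have opposite signs, so a root lies in (49, 50); Newton's method refines it to λ ≈ 49.3398. Check (Vieta): the three roots sum to 70, matching tr M = 70.
So the eigenvalues of A^T A are ≈ 5.7388, 14.9214, 49.3398 (all ≥ 0, as they must be for A^T A). The largest is λ_max ≈ 49.3398, hence ||A||_2 = sqrt(λ_max) ≈ 7.0242.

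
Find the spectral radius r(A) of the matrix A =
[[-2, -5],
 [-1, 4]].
r(A) = (2 + sqrt(56))/2 ≈ 4.7417

The eigenvalues of A are the roots of its characteristic polynomial. With M = A (coefficients from the trace and determinant):
  p(λ) = det(λ I - M) = λ^2 - 2λ - 13.
For λ^2 - 2λ - 13 the discriminant is 56. It is nonnegative but not a perfect square, so the roots are real and irrational: λ = (2 ± sqrt(56))/2 ≈ 4.7417, -2.7417.
Thus the eigenvalues (to 4 decimals) are 4.7417 (modulus 4.7417); -2.7417 (modulus 2.7417). The spectral radius is the largest modulus: r(A) = (2 + sqrt(56))/2 ≈ 4.7417. (Cross-check: r(A) ≤ ||A||_2 ≈ 6.4787; equality holds whenever A is normal, though it can also hold for some non-normal A.)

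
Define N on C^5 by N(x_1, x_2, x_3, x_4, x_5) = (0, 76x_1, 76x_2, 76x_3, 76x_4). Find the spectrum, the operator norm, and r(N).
sigma(N) = {0}; ||N|| = 76; r(N) = 0. (N is nilpotent with N^5 = 0.)

On C^5, N is a strictly lower-triangular matrix with 76 on the subdiagonal and zeros elsewhere, so its characteristic polynomial is lambda^5 and every eigenvalue is 0: sigma(N) = {0}. For the operator norm, N e_i = 76e_{i+1} for i = 1, ..., 4 and N e_5 = 0, so the singular values of N are 76 (with multiplicity 4) and 0; hence ||N|| = 76. The spectral radius r(N) = max|lambda| = 0. Note ||N|| > r(N) — characteristic of non-normal nilpotent operators. Indeed N^5 = 0.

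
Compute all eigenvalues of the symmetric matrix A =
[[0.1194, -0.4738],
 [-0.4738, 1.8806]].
sigma(A) ≈ {0, 2}

A is real symmetric, so its spectrum consists of real eigenvalues. Expanding the characteristic polynomial of the displayed matrix gives
  det(λ I - A) = p(λ) = λ^2 + (-2)λ + (0).
Solving p(λ) = 0 yields eigenvalues ≈ 0, 2. (A is shown rounded to 4 decimals, so these recover the underlying integer eigenvalues to within that precision.)
Verification: the trace of A = 2 equals the sum of eigenvalues 2, and det(A) ≈ 0.0001 matches the eigenvalue product 0.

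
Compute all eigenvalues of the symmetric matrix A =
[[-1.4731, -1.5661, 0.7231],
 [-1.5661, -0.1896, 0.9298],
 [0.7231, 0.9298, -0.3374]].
sigma(A) ≈ {-3, 0, 1}

A is real symmetric, so its spectrum consists of real eigenvalues. Expanding the characteristic polynomial of the displayed matrix gives
  det(λ I - A) = p(λ) = λ^3 + (2)λ^2 + (-3)λ + (0).
Solving p(λ) = 0 yields eigenvalues ≈ -3, 0, 1. (A is shown rounded to 4 decimals, so these recover the underlying integer eigenvalues to within that precision.)
Verification: the trace of A = -2 equals the sum of eigenvalues -2, and det(A) ≈ 0.0001 matches the eigenvalue product 0.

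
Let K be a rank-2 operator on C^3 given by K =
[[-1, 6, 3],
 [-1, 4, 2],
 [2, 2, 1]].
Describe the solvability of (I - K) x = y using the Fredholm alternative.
(I - K) is invertible (det(I - K) = -8 ≠ 0), so for every y in C^3 the equation (I - K) x = y has a unique solution.

K has rank 2 and factors as K = U V^T = u1 v1^T + u2 v2^T with u1 = (-2, -1, -3), v1 = (0, -2, -1), u2 = (1, 1, -2), v2 = (-1, 2, 1) (multiplying out reproduces the displayed K). The nonzero eigenvalues of U V^T coincide with those of the 2 x 2 matrix G = V^T U = [[v1·u1, v1·u2], [v2·u1, v2·u2]] = [[5, 0], [-3, -1]], and by the Sylvester determinant identity det(I_3 - U V^T) = det(I_2 - V^T U) = det([[-4, 0], [3, 2]]) = (-4)(2) - (0)(3) = -8. (Direct check: I - K =
[[2, -6, -3],
 [1, -3, -2],
 [-2, -2, 0]]
has determinant -8.) The finite-dimensional Fredholm alternative says: either (I - K) is invertible, or ker(I - K) ≠ {0} and then range(I - K) = ker((I - K)^*)^⊥, with dim ker(I - K) = dim ker((I - K)^*). Since det(I - K) ≠ 0, 1 is not an eigenvalue of K and ker(I - K) = {0}, so we are in the first case: for every y there is a unique x = (I - K)^(-1) y. (Explicitly, by the Woodbury identity, (I - U V^T)^(-1) = I + U (I_2 - G)^(-1) V^T.)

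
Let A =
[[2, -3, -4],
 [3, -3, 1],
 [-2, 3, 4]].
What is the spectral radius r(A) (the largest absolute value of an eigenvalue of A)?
r(A) = (3 + sqrt(57))/2 ≈ 5.2749

The eigenvalues of A are the roots of its characteristic polynomial. With M = A (coefficients from the trace, the sum of principal 2x2 minors, and det A):
  p(λ) = det(λ I - M) = λ^3 - 3λ^2 - 12λ.
The constant term is 0, so λ = 0 is a root. Dividing out λ leaves p(λ) = λ(λ^2 - 3λ - 12). For λ^2 - 3λ - 12 the discriminant is 57. It is nonnegative but not a perfect square, so the roots are real and irrational: λ = (3 ± sqrt(57))/2 ≈ 5.2749, -2.2749.
Thus the eigenvalues (to 4 decimals) are 5.2749 (modulus 5.2749); -2.2749 (modulus 2.2749); 0 (modulus 0). The spectral radius is the largest modulus: r(A) = (3 + sqrt(57))/2 ≈ 5.2749. (Cross-check: r(A) ≤ ||A||_2 ≈ 7.9652; equality holds whenever A is normal, though it can also hold for some non-normal A.)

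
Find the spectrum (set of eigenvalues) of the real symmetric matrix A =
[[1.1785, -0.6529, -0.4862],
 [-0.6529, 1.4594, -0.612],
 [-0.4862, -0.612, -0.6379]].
sigma(A) ≈ {-1, 1, 2}

A is real symmetric, so its spectrum consists of real eigenvalues. Expanding the characteristic polynomial of the displayed matrix gives
  det(λ I - A) = p(λ) = λ^3 + (-2)λ^2 + (-1)λ + (2).
Solving p(λ) = 0 yields eigenvalues ≈ -1, 1, 2. (A is shown rounded to 4 decimals, so these recover the underlying integer eigenvalues to within that precision.)
Verification: the trace of A = 2 equals the sum of eigenvalues 2, and det(A) ≈ -2.0001 matches the eigenvalue product -2.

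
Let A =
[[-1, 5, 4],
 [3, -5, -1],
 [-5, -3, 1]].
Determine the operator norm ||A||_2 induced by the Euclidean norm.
||A||_2 ≈ 8.4318 (= sqrt(largest eigenvalue of A^T A))

||A||_2 = sigma_max(A) = sqrt(lambda_max(A^T A)). Form the symmetric matrix M = A^T A =
[[35, -5, -12],
 [-5, 59, 22],
 [-12, 22, 18]].
Its characteristic polynomial (trace, sum of principal 2x2 minors, determinant of M give the coefficients) is
  p(λ) = det(λ I - M) = λ^3 - 112λ^2 + 3104λ - 13924.
No integer candidate from the rational root theorem (±divisors of 13924) is a root, so the roots are irrational. The cubic discriminant is Δ = 4881400144 > 0, so there are three distinct real roots. p(5) = -1079 and p(6) = 884 have opposite signs, so a root lies in (5, 6); Newton's method refines it to λ ≈ 5.5376. p(35) = 391 and p(36) = -676 have opposite signs, so a root lies in (35, 36); Newton's method refines it to λ ≈ 35.3677. p(71) = -221 and p(72) = 2204 have opposite signs, so a root lies in (71, 72); Newton's method refines it to λ ≈ 71.0947. Check (Vieta): the three roots sum to 112, matching tr M = 112.
So the eigenvalues of A^T A are ≈ 5.5376, 35.3677, 71.0947 (all ≥ 0, as they must be for A^T A). The largest is λ_max ≈ 71.0947, hence ||A||_2 = sqrt(λ_max) ≈ 8.4318.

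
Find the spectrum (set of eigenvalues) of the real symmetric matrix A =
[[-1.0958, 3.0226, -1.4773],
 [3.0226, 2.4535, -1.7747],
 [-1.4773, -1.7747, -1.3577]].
sigma(A) ≈ {-3, -2, 5}

A is real symmetric, so its spectrum consists of real eigenvalues. Expanding the characteristic polynomial of the displayed matrix gives
  det(λ I - A) = p(λ) = λ^3 + (0)λ^2 + (-19)λ + (-30).
Solving p(λ) = 0 yields eigenvalues ≈ -3, -2, 5. (A is shown rounded to 4 decimals, so these recover the underlying integer eigenvalues to within that precision.)
Verification: the trace of A = 0 equals the sum of eigenvalues 0, and det(A) ≈ 30.0002 matches the eigenvalue product 30.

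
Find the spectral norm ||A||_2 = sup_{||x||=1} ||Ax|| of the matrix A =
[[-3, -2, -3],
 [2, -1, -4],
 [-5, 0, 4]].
||A||_2 ≈ 7.6795 (= sqrt(largest eigenvalue of A^T A))

||A||_2 = sigma_max(A) = sqrt(lambda_max(A^T A)). Form the symmetric matrix M = A^T A =
[[38, 4, -19],
 [4, 5, 10],
 [-19, 10, 41]].
Its characteristic polynomial (trace, sum of principal 2x2 minors, determinant of M give the coefficients) is
  p(λ) = det(λ I - M) = λ^3 - 84λ^2 + 1476λ - 9.
No integer candidate from the rational root theorem (±divisors of 9) is a root, so the roots are irrational. The cubic discriminant is Δ = 2508465429 > 0, so there are three distinct real roots. p(0) = -9 and p(1) = 1384 have opposite signs, so a root lies in (0, 1); Newton's method refines it to λ ≈ 0.0061. p(25) = 16 and p(26) = -841 have opposite signs, so a root lies in (25, 26); Newton's method refines it to λ ≈ 25.0188. p(58) = -1865 and p(59) = 50 have opposite signs, so a root lies in (58, 59); Newton's method refines it to λ ≈ 58.9751. Check (Vieta): the three roots sum to 84, matching tr M = 84.
So the eigenvalues of A^T A are ≈ 0.0061, 25.0188, 58.9751 (all ≥ 0, as they must be for A^T A). The largest is λ_max ≈ 58.9751, hence ||A||_2 = sqrt(λ_max) ≈ 7.6795.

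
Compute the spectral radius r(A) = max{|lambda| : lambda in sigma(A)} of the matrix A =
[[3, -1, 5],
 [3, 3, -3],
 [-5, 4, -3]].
r(A) ≈ 5.7632

The eigenvalues of A are the roots of its characteristic polynomial. With M = A (coefficients from the trace, the sum of principal 2x2 minors, and det A):
  p(λ) = det(λ I - M) = λ^3 - 3λ^2 + 31λ - 120.
No integer candidate from the rational root theorem (±divisors of 120) is a root, so the roots are irrational. The cubic discriminant is Δ = -311395 < 0, so there is one real root and a complex-conjugate pair. p(3) = -27 and p(4) = 20 have opposite signs, so a root lies in (3, 4); Newton's method refines it to λ ≈ 3.6129. Dividing out (λ - (3.6129)) leaves approximately λ^2 + 0.6129λ + 33.2143. For λ^2 + 0.6129λ + 33.2143 the discriminant is -132.4817. It is negative, so the remaining roots are the complex-conjugate pair λ ≈ -0.3064 ± 5.755i. Their product equals the constant term, so |λ|^2 ≈ 33.2143 and |λ| ≈ 5.7632.
Thus the eigenvalues (to 4 decimals) are 3.6129 (modulus 3.6129); -0.3064 ± 5.755i (modulus 5.7632). The spectral radius is the largest modulus: r(A) ≈ 5.7632. (Cross-check: r(A) ≤ ||A||_2 ≈ 8.9082; equality holds whenever A is normal, though it can also hold for some non-normal A.)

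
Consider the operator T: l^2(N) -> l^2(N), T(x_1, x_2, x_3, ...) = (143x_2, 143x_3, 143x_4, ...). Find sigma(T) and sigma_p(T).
sigma(T) = closed disk {z in C : |z| ≤ 143}; sigma_p(T) = open disk {z in C : |z| < 143}

Note T = 143·V where V is the unit left shift (V x)_k = x_{k+1}; so sigma(T) = 143·sigma(V) and ||T|| = 143||V||. ||T x||^2 = 20449sum_{k≥2} |x_k|^2 ≤ 20449||x||^2, with equality on {x : x_1 = 0}, so ||T|| = 143. For any lambda with |lambda| < 143, set r = lambda/143 (|r| < 1); the vector x = (1, r, r^2, ...) is in l^2 and satisfies T x = 143(r, r^2, ...) = lambda x, so lambda is an eigenvalue. On the boundary |lambda| = 143 the geometric series diverges, so no l^2 eigenvector exists, but these lambda lie in the approximate point spectrum. Hence sigma(T) is the closed disk of radius 143 and sigma_p(T) is the open disk.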